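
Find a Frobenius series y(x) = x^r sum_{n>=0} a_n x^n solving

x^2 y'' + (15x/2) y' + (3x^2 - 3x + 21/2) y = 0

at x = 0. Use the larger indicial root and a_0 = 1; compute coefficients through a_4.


Write in Frobenius form y'' + (p(x)/x) y' + (q(x)/x^2) y = 0:
  p(x) = 15/2,  q(x) = 3x^2 - 3x + 21/2.
Indicial equation: r(r-1) + (15/2) r + (21/2) = 0 -> roots r_1 = -3, r_2 = -7/2.
Take r = r_1 = -3. Let y(x) = x^r sum_{n>=0} a_n x^n with a_0 = 1.
Substitute y = x^r sum a_n x^n and match x^{r+n}. The recurrence is
  D(n) a_n - 3 a_{n-1} + 3 a_{n-2} = 0,  where D(n) = (r+n)(r+n-1) + (15/2)(r+n) + (21/2).
  a_n = [3 a_{n-1} - 3 a_{n-2}] / D(n).
Since the indicial polynomial factors as (r - r_1)(r - r_2), D(n) = (r_1 + n - r_1)(r_1 + n - r_2) = n(n + 1/2).
Evaluating step by step (a_0 = 1):
  n = 1: D(1) = 1(1 + 1/2) = 3/2; numerator = 3(1) = 3; a_1 = (3)/(3/2) = 2
  n = 2: D(2) = 2(2 + 1/2) = 5; numerator = 3(2) - 3(1) = 3; a_2 = (3)/(5) = 3/5
  n = 3: D(3) = 3(3 + 1/2) = 21/2; numerator = 3(3/5) - 3(2) = -21/5; a_3 = (-21/5)/(21/2) = -2/5
  n = 4: D(4) = 4(4 + 1/2) = 18; numerator = 3(-2/5) - 3(3/5) = -3; a_4 = (-3)/(18) = -1/6

r = -3; a_0 = 1; a_1 = 2; a_2 = 3/5; a_3 = -2/5; a_4 = -1/6


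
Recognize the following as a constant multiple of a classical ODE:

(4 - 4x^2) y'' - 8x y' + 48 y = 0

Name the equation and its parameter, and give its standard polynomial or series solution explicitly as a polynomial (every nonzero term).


All three coefficients share the factor 4; dividing through by 4 gives  (1 - x^2) y'' - 2x y' + 12 y = 0.
This matches the Legendre equation (1 - x^2) y'' - 2x y' + n(n+1) y = 0 (note the -2x y' term) with n(n+1) = 12, so n = 3; the polynomial solution is P_3(x).
With y = sum_k a_k x^k, matching x^k gives (k+2)(k+1) a_{k+2} = [k(k+1) - n(n+1)] a_k = (k - 3)(k + 4) a_k. The right side vanishes at k = 3, so the series with the parity of 3 terminates at degree 3.
Standard normalization (P_n(1) = 1): leading coefficient (2n)!/(2^n (n!)^2) = 720/(8*36) = 5/2, so a_3 = 5/2. Work downward with a_k = (k+1)(k+2) a_{k+2} / ((k - 3)(k + 4)):
  a_1 = (2)(3)(5/2) / ((1 - 3)(1 + 4)) = 15/(-10) = -3/2
Hence P_3(x) = 5 x^3/2 - 3 x/2.

P_3(x); series = 5 x^3/2 - 3 x/2


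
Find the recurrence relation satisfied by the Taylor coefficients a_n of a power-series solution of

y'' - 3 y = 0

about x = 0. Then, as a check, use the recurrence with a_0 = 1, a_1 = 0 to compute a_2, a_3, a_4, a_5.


Substitute y = sum_n a_n x^n into y'' + (const) y = 0.
y''(x) = sum_{n>=0} (n+2)(n+1) a_{n+2} x^n.
The ODE becomes sum_n [(n+2)(n+1) a_{n+2} - 3 a_n] x^n = 0.
Setting each coefficient to zero gives the recurrence:
  (n+2)(n+1) a_{n+2} - 3 a_n = 0,
  a_{n+2} = 3 / ((n+1)(n+2)) a_n.

Check with a_0 = 1, a_1 = 0 (apply the recurrence for n = 0, 1, 2, 3): a_0 = 1, a_1 = 0, a_2 = 3/2, a_3 = 0, a_4 = 3/8, a_5 = 0.

a_{n+2} = 3/((n+1)(n+2)) * a_n; check: a_0 = 1, a_1 = 0, a_2 = 3/2, a_3 = 0, a_4 = 3/8, a_5 = 0


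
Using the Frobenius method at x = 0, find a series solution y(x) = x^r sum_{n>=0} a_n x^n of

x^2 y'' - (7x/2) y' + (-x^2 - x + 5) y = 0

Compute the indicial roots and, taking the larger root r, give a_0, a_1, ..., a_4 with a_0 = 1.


Write in Frobenius form y'' + (p(x)/x) y' + (q(x)/x^2) y = 0:
  p(x) = -7/2,  q(x) = -x^2 - x + 5.
Indicial equation: r(r-1) + (-7/2) r + (5) = 0 -> roots r_1 = 5/2, r_2 = 2.
Take r = r_1 = 5/2. Let y(x) = x^r sum_{n>=0} a_n x^n with a_0 = 1.
Substitute y = x^r sum a_n x^n and match x^{r+n}. The recurrence is
  D(n) a_n - 1 a_{n-1} - 1 a_{n-2} = 0,  where D(n) = (r+n)(r+n-1) + (-7/2)(r+n) + (5).
  a_n = [1 a_{n-1} + 1 a_{n-2}] / D(n).
Since the indicial polynomial factors as (r - r_1)(r - r_2), D(n) = (r_1 + n - r_1)(r_1 + n - r_2) = n(n + 1/2).
Evaluating step by step (a_0 = 1):
  n = 1: D(1) = 1(1 + 1/2) = 3/2; numerator = 1(1) = 1; a_1 = (1)/(3/2) = 2/3
  n = 2: D(2) = 2(2 + 1/2) = 5; numerator = 1(2/3) + 1(1) = 5/3; a_2 = (5/3)/(5) = 1/3
  n = 3: D(3) = 3(3 + 1/2) = 21/2; numerator = 1(1/3) + 1(2/3) = 1; a_3 = (1)/(21/2) = 2/21
  n = 4: D(4) = 4(4 + 1/2) = 18; numerator = 1(2/21) + 1(1/3) = 3/7; a_4 = (3/7)/(18) = 1/42

r = 5/2; a_0 = 1; a_1 = 2/3; a_2 = 1/3; a_3 = 2/21; a_4 = 1/42


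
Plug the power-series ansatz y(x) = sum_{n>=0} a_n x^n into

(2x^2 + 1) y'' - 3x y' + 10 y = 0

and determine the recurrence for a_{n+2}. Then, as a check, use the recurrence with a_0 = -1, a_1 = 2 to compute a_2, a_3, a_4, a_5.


Substitute y = sum_n a_n x^n.
(1 + 2 x^2) y'' contributes (n+2)(n+1) a_{n+2} + 2 n(n-1) a_n at x^n.
-3 x y'(x) contributes -3 n a_n at x^n.
10 y(x) contributes 10 a_n at x^n.
Matching x^n: (n+2)(n+1) a_{n+2} + (2 n(n-1) - 3 n + 10) a_n = 0.
Thus a_{n+2} = (-2 n(n-1) + 3 n - 10) / ((n+1)(n+2)) * a_n.

Check with a_0 = -1, a_1 = 2 (apply the recurrence for n = 0, 1, 2, 3): a_0 = -1, a_1 = 2, a_2 = 5, a_3 = -7/3, a_4 = -10/3, a_5 = 91/60.

a_(n+2) = (-2 n(n-1) + 3 n - 10) / ((n+1)(n+2)) * a_n; check: a_0 = -1, a_1 = 2, a_2 = 5, a_3 = -7/3, a_4 = -10/3, a_5 = 91/60


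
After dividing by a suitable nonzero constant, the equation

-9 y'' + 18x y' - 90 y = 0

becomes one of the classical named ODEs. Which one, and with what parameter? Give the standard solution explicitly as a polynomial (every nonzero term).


All three coefficients share the factor -9; dividing through by -9 gives  y'' - 2x y' + 10 y = 0.
This matches the Hermite equation y'' - 2x y' + 2n y = 0 with 2n = 10, so n = 5; the polynomial solution is H_5(x).
With y = sum_k a_k x^k, matching x^k gives (k+2)(k+1) a_{k+2} = 2(k - n) a_k = 2(k - 5) a_k. The right side vanishes at k = 5, so the series with the parity of 5 terminates at degree 5.
Standard normalization: leading coefficient of H_n is 2^n, so a_5 = 2^5 = 32. Work downward with a_k = (k+1)(k+2) a_{k+2} / (2(k - n)):
  a_3 = (4)(5)(32) / (2(3 - 5)) = 640/(-4) = -160
  a_1 = (2)(3)(-160) / (2(1 - 5)) = -960/(-8) = 120
Hence H_5(x) = 32 x^5 - 160 x^3 + 120 x.

H_5(x); series = 32 x^5 - 160 x^3 + 120 x


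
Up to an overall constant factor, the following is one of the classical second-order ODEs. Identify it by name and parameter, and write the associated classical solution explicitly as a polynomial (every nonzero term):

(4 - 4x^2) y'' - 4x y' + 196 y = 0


All three coefficients share the factor 4; dividing through by 4 gives  (1 - x^2) y'' - x y' + 49 y = 0.
This matches the Chebyshev equation (1 - x^2) y'' - x y' + n^2 y = 0 (note the -x y' term, not -2x y') with n^2 = 49, so n = 7; the polynomial solution is T_7(x).
With y = sum_k a_k x^k, matching x^k gives (k+2)(k+1) a_{k+2} = (k^2 - n^2) a_k = (k - 7)(k + 7) a_k. The right side vanishes at k = 7, so the series with the parity of 7 terminates at degree 7.
Standard normalization: leading coefficient of T_n is 2^(n-1), so a_7 = 2^6 = 64. Work downward with a_k = (k+1)(k+2) a_{k+2} / ((k - 7)(k + 7)):
  a_5 = (6)(7)(64) / ((5 - 7)(5 + 7)) = 2688/(-24) = -112
  a_3 = (4)(5)(-112) / ((3 - 7)(3 + 7)) = -2240/(-40) = 56
  a_1 = (2)(3)(56) / ((1 - 7)(1 + 7)) = 336/(-48) = -7
Hence T_7(x) = 64 x^7 - 112 x^5 + 56 x^3 - 7 x.

T_7(x); series = 64 x^7 - 112 x^5 + 56 x^3 - 7 x


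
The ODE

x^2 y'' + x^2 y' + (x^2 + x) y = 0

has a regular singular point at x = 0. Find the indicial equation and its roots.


Divide by x^2 to reach normal form y'' + P_1(x) y' + P_2(x) y = 0 with P_1(x) = 1 and P_2(x) = 1 + 1/x.
x = 0 is a singular point because the y-coefficient 1 + 1/x has a pole at x = 0.
It is a regular singular point because x P_1(x) = p(x) = x and x^2 P_2(x) = q(x) = x^2 + x are polynomials, hence analytic at x = 0.
p(0) = 0,  q(0) = 0.
Indicial equation: r(r-1) + p(0) r + q(0) = 0, i.e. r^2 + (p(0) - 1) r + q(0) = 0, i.e. r^2 - 1 r = 0.
Discriminant: (-1)^2 - 4(0) = 1, so r = (1 ± 1)/2.
Solving: r_1 = 1, r_2 = 0.

indicial: r^2 - 1 r = 0; roots r_1 = 1, r_2 = 0


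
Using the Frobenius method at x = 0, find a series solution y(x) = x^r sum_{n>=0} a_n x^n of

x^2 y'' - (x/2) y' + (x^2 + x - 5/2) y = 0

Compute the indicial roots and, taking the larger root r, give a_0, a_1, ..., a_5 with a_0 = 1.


Write in Frobenius form y'' + (p(x)/x) y' + (q(x)/x^2) y = 0:
  p(x) = -1/2,  q(x) = x^2 + x - 5/2.
Indicial equation: r(r-1) + (-1/2) r + (-5/2) = 0 -> roots r_1 = 5/2, r_2 = -1.
Take r = r_1 = 5/2. Let y(x) = x^r sum_{n>=0} a_n x^n with a_0 = 1.
Substitute y = x^r sum a_n x^n and match x^{r+n}. The recurrence is
  D(n) a_n + 1 a_{n-1} + 1 a_{n-2} = 0,  where D(n) = (r+n)(r+n-1) + (-1/2)(r+n) + (-5/2).
  a_n = [-1 a_{n-1} - 1 a_{n-2}] / D(n).
Since the indicial polynomial factors as (r - r_1)(r - r_2), D(n) = (r_1 + n - r_1)(r_1 + n - r_2) = n(n + 7/2).
Evaluating step by step (a_0 = 1):
  n = 1: D(1) = 1(1 + 7/2) = 9/2; numerator = -1(1) = -1; a_1 = (-1)/(9/2) = -2/9
  n = 2: D(2) = 2(2 + 7/2) = 11; numerator = -1(-2/9) - 1(1) = -7/9; a_2 = (-7/9)/(11) = -7/99
  n = 3: D(3) = 3(3 + 7/2) = 39/2; numerator = -1(-7/99) - 1(-2/9) = 29/99; a_3 = (29/99)/(39/2) = 58/3861
  n = 4: D(4) = 4(4 + 7/2) = 30; numerator = -1(58/3861) - 1(-7/99) = 215/3861; a_4 = (215/3861)/(30) = 43/23166
  n = 5: D(5) = 5(5 + 7/2) = 85/2; numerator = -1(43/23166) - 1(58/3861) = -391/23166; a_5 = (-391/23166)/(85/2) = -23/57915

r = 5/2; a_0 = 1; a_1 = -2/9; a_2 = -7/99; a_3 = 58/3861; a_4 = 43/23166; a_5 = -23/57915


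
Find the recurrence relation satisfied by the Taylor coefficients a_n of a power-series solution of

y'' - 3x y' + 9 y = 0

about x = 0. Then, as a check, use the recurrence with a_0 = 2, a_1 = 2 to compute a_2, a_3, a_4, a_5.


Substitute y = sum_n a_n x^n.
y''(x) has coefficient (n+2)(n+1) a_{n+2} at x^n;
-3 x y'(x) has coefficient -3 n a_n at x^n (shift);
9 y(x) has coefficient 9 a_n at x^n.
Matching x^n: (n+2)(n+1) a_{n+2} + (-3n + 9) a_n = 0.
Thus a_{n+2} = (3n - 9) / ((n+1)(n+2)) * a_n.

Check with a_0 = 2, a_1 = 2 (apply the recurrence for n = 0, 1, 2, 3): a_0 = 2, a_1 = 2, a_2 = -9, a_3 = -2, a_4 = 9/4, a_5 = 0.

a_(n+2) = (3n - 9) / ((n+1)(n+2)) * a_n; check: a_0 = 2, a_1 = 2, a_2 = -9, a_3 = -2, a_4 = 9/4, a_5 = 0


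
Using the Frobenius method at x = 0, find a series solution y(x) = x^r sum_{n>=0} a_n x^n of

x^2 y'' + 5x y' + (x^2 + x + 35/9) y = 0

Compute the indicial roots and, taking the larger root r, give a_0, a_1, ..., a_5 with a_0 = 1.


Write in Frobenius form y'' + (p(x)/x) y' + (q(x)/x^2) y = 0:
  p(x) = 5,  q(x) = x^2 + x + 35/9.
Indicial equation: r(r-1) + (5) r + (35/9) = 0 -> roots r_1 = -5/3, r_2 = -7/3.
Take r = r_1 = -5/3. Let y(x) = x^r sum_{n>=0} a_n x^n with a_0 = 1.
Substitute y = x^r sum a_n x^n and match x^{r+n}. The recurrence is
  D(n) a_n + 1 a_{n-1} + 1 a_{n-2} = 0,  where D(n) = (r+n)(r+n-1) + (5)(r+n) + (35/9).
  a_n = [-1 a_{n-1} - 1 a_{n-2}] / D(n).
Since the indicial polynomial factors as (r - r_1)(r - r_2), D(n) = (r_1 + n - r_1)(r_1 + n - r_2) = n(n + 2/3).
Evaluating step by step (a_0 = 1):
  n = 1: D(1) = 1(1 + 2/3) = 5/3; numerator = -1(1) = -1; a_1 = (-1)/(5/3) = -3/5
  n = 2: D(2) = 2(2 + 2/3) = 16/3; numerator = -1(-3/5) - 1(1) = -2/5; a_2 = (-2/5)/(16/3) = -3/40
  n = 3: D(3) = 3(3 + 2/3) = 11; numerator = -1(-3/40) - 1(-3/5) = 27/40; a_3 = (27/40)/(11) = 27/440
  n = 4: D(4) = 4(4 + 2/3) = 56/3; numerator = -1(27/440) - 1(-3/40) = 3/220; a_4 = (3/220)/(56/3) = 9/12320
  n = 5: D(5) = 5(5 + 2/3) = 85/3; numerator = -1(9/12320) - 1(27/440) = -153/2464; a_5 = (-153/2464)/(85/3) = -27/12320

r = -5/3; a_0 = 1; a_1 = -3/5; a_2 = -3/40; a_3 = 27/440; a_4 = 9/12320; a_5 = -27/12320


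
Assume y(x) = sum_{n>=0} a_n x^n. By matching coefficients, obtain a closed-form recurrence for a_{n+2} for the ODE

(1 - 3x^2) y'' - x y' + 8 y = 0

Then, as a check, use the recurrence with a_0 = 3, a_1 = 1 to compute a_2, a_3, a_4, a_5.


Substitute y = sum_n a_n x^n.
(1 - 3 x^2) y'' contributes (n+2)(n+1) a_{n+2} - 3 n(n-1) a_n at x^n.
-x y'(x) contributes -n a_n at x^n.
8 y(x) contributes 8 a_n at x^n.
Matching x^n: (n+2)(n+1) a_{n+2} + (-3 n(n-1) - n + 8) a_n = 0.
Thus a_{n+2} = (3 n(n-1) + n - 8) / ((n+1)(n+2)) * a_n.

Check with a_0 = 3, a_1 = 1 (apply the recurrence for n = 0, 1, 2, 3): a_0 = 3, a_1 = 1, a_2 = -12, a_3 = -7/6, a_4 = 0, a_5 = -91/120.

a_(n+2) = (3 n(n-1) + n - 8) / ((n+1)(n+2)) * a_n; check: a_0 = 3, a_1 = 1, a_2 = -12, a_3 = -7/6, a_4 = 0, a_5 = -91/120


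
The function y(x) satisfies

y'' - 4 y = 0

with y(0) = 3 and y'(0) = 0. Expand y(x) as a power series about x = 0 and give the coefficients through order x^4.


Ansatz: y(x) = sum_{n>=0} a_n x^n, so y'(x) = sum_{n>=1} n a_n x^(n-1) and y''(x) = sum_{n>=2} n(n-1) a_n x^(n-2).
Substitute into P(x) y'' + Q(x) y' + R(x) y = 0 with P(x) = 1, Q(x) = 0, R(x) = -4, and match powers of x.
Initial conditions: a_0 = 3, a_1 = 0.
Setting the coefficient of each power of x to zero and solving order by order (substituting the coefficients already found):
  x^0: 2 a_2 - 4 a_0 = 0  ->  2 a_2 = 4 a_0 = 12  ->  a_2 = 6
  x^1: 6 a_3 - 4 a_1 = 0  ->  6 a_3 = 4 a_1 = 0  ->  a_3 = 0
  x^2: 12 a_4 - 4 a_2 = 0  ->  12 a_4 = 4 a_2 = 24  ->  a_4 = 2
Truncated series: y(x) = 3 + 6 x^2 + 2 x^4 + O(x^5).

a_0 = 3; a_1 = 0; a_2 = 6; a_3 = 0; a_4 = 2


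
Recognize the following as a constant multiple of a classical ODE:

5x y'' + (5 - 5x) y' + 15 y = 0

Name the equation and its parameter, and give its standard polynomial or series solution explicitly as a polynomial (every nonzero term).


All three coefficients share the factor 5; dividing through by 5 gives  x y'' + (1 - x) y' + 3 y = 0.
This matches the Laguerre equation x y'' + (1 - x) y' + n y = 0 with n = 3; the polynomial solution is L_3(x).
With y = sum_k a_k x^k, matching x^k gives (k+1)k a_{k+1} + (k+1) a_{k+1} - k a_k + n a_k = 0, i.e. (k+1)^2 a_{k+1} = (k - n) a_k = (k - 3) a_k. The right side vanishes at k = 3, so the series terminates at degree 3.
Standard normalization L_n(0) = 1 gives a_0 = 1. Work upward with a_{k+1} = (k - 3) a_k / (k+1)^2:
  a_1 = (0 - 3)(1) / 1^2 = -3/1 = -3
  a_2 = (1 - 3)(-3) / 2^2 = 6/4 = 3/2
  a_3 = (2 - 3)(3/2) / 3^2 = (-3/2)/9 = -1/6
Hence L_3(x) = -x^3/6 + 3 x^2/2 - 3 x + 1.

L_3(x); series = -x^3/6 + 3 x^2/2 - 3 x + 1


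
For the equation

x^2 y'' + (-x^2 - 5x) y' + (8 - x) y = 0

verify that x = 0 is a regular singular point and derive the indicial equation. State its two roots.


Divide by x^2 to reach normal form y'' + P_1(x) y' + P_2(x) y = 0 with P_1(x) = -1 - 5/x and P_2(x) = -1/x + 8/x^2.
x = 0 is a singular point because the y'-coefficient -1 - 5/x has a pole at x = 0 and the y-coefficient -1/x + 8/x^2 has a pole at x = 0.
It is a regular singular point because x P_1(x) = p(x) = -x - 5 and x^2 P_2(x) = q(x) = 8 - x are polynomials, hence analytic at x = 0.
p(0) = -5,  q(0) = 8.
Indicial equation: r(r-1) + p(0) r + q(0) = 0, i.e. r^2 + (p(0) - 1) r + q(0) = 0, i.e. r^2 - 6 r + 8 = 0.
Discriminant: (-6)^2 - 4(8) = 4, so r = (6 ± 2)/2.
Solving: r_1 = 4, r_2 = 2.

indicial: r^2 - 6 r + 8 = 0; roots r_1 = 4, r_2 = 2


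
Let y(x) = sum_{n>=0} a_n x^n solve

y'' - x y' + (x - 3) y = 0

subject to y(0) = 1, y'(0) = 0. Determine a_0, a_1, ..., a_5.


Ansatz: y(x) = sum_{n>=0} a_n x^n, so y'(x) = sum_{n>=1} n a_n x^(n-1) and y''(x) = sum_{n>=2} n(n-1) a_n x^(n-2).
Substitute into P(x) y'' + Q(x) y' + R(x) y = 0 with P(x) = 1, Q(x) = -x, R(x) = x - 3, and match powers of x.
Initial conditions: a_0 = 1, a_1 = 0.
Setting the coefficient of each power of x to zero and solving order by order (substituting the coefficients already found):
  x^0: 2 a_2 - 3 a_0 = 0  ->  2 a_2 = 3 a_0 = 3  ->  a_2 = 3/2
  x^1: 6 a_3 - 4 a_1 + a_0 = 0  ->  6 a_3 = 4 a_1 - a_0 = -1  ->  a_3 = -1/6
  x^2: 12 a_4 - 5 a_2 + a_1 = 0  ->  12 a_4 = 5 a_2 - a_1 = 15/2  ->  a_4 = 5/8
  x^3: 20 a_5 - 6 a_3 + a_2 = 0  ->  20 a_5 = 6 a_3 - a_2 = -5/2  ->  a_5 = -1/8
Truncated series: y(x) = 1 + (3/2) x^2 - (1/6) x^3 + (5/8) x^4 - (1/8) x^5 + O(x^6).

a_0 = 1; a_1 = 0; a_2 = 3/2; a_3 = -1/6; a_4 = 5/8; a_5 = -1/8


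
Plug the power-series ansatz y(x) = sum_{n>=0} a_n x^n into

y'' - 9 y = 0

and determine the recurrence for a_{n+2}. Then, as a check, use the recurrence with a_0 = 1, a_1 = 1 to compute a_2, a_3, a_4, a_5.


Substitute y = sum_n a_n x^n into y'' + (const) y = 0.
y''(x) = sum_{n>=0} (n+2)(n+1) a_{n+2} x^n.
The ODE becomes sum_n [(n+2)(n+1) a_{n+2} - 9 a_n] x^n = 0.
Setting each coefficient to zero gives the recurrence:
  (n+2)(n+1) a_{n+2} - 9 a_n = 0,
  a_{n+2} = 9 / ((n+1)(n+2)) a_n.

Check with a_0 = 1, a_1 = 1 (apply the recurrence for n = 0, 1, 2, 3): a_0 = 1, a_1 = 1, a_2 = 9/2, a_3 = 3/2, a_4 = 27/8, a_5 = 27/40.

a_{n+2} = 9/((n+1)(n+2)) * a_n; check: a_0 = 1, a_1 = 1, a_2 = 9/2, a_3 = 3/2, a_4 = 27/8, a_5 = 27/40


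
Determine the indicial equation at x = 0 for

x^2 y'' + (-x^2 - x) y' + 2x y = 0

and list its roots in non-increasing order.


Divide by x^2 to reach normal form y'' + P_1(x) y' + P_2(x) y = 0 with P_1(x) = -1 - 1/x and P_2(x) = 2/x.
x = 0 is a singular point because the y'-coefficient -1 - 1/x has a pole at x = 0 and the y-coefficient 2/x has a pole at x = 0.
It is a regular singular point because x P_1(x) = p(x) = -x - 1 and x^2 P_2(x) = q(x) = 2x are polynomials, hence analytic at x = 0.
p(0) = -1,  q(0) = 0.
Indicial equation: r(r-1) + p(0) r + q(0) = 0, i.e. r^2 + (p(0) - 1) r + q(0) = 0, i.e. r^2 - 2 r = 0.
Discriminant: (-2)^2 - 4(0) = 4, so r = (2 ± 2)/2.
Solving: r_1 = 2, r_2 = 0.

indicial: r^2 - 2 r = 0; roots r_1 = 2, r_2 = 0


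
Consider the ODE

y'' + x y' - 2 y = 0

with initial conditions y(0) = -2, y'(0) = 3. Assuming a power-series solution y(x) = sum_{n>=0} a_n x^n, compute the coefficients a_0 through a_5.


Ansatz: y(x) = sum_{n>=0} a_n x^n, so y'(x) = sum_{n>=1} n a_n x^(n-1) and y''(x) = sum_{n>=2} n(n-1) a_n x^(n-2).
Substitute into P(x) y'' + Q(x) y' + R(x) y = 0 with P(x) = 1, Q(x) = x, R(x) = -2, and match powers of x.
Initial conditions: a_0 = -2, a_1 = 3.
Setting the coefficient of each power of x to zero and solving order by order (substituting the coefficients already found):
  x^0: 2 a_2 - 2 a_0 = 0  ->  2 a_2 = 2 a_0 = -4  ->  a_2 = -2
  x^1: 6 a_3 - a_1 = 0  ->  6 a_3 = a_1 = 3  ->  a_3 = 1/2
  x^2: 12 a_4 = 0  ->  a_4 = 0
  x^3: 20 a_5 + a_3 = 0  ->  20 a_5 = -a_3 = -1/2  ->  a_5 = -1/40
Truncated series: y(x) = -2 + 3 x - 2 x^2 + (1/2) x^3 - (1/40) x^5 + O(x^6).

a_0 = -2; a_1 = 3; a_2 = -2; a_3 = 1/2; a_4 = 0; a_5 = -1/40


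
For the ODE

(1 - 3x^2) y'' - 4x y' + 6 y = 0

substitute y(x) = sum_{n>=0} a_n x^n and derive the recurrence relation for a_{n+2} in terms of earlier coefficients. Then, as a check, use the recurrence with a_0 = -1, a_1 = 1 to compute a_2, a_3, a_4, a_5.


Substitute y = sum_n a_n x^n.
(1 - 3 x^2) y'' contributes (n+2)(n+1) a_{n+2} - 3 n(n-1) a_n at x^n.
-4 x y'(x) contributes -4 n a_n at x^n.
6 y(x) contributes 6 a_n at x^n.
Matching x^n: (n+2)(n+1) a_{n+2} + (-3 n(n-1) - 4 n + 6) a_n = 0.
Thus a_{n+2} = (3 n(n-1) + 4 n - 6) / ((n+1)(n+2)) * a_n.

Check with a_0 = -1, a_1 = 1 (apply the recurrence for n = 0, 1, 2, 3): a_0 = -1, a_1 = 1, a_2 = 3, a_3 = -1/3, a_4 = 2, a_5 = -2/5.

a_(n+2) = (3 n(n-1) + 4 n - 6) / ((n+1)(n+2)) * a_n; check: a_0 = -1, a_1 = 1, a_2 = 3, a_3 = -1/3, a_4 = 2, a_5 = -2/5


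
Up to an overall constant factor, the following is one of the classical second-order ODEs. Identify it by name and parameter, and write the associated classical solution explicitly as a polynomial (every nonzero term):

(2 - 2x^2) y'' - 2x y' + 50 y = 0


All three coefficients share the factor 2; dividing through by 2 gives  (1 - x^2) y'' - x y' + 25 y = 0.
This matches the Chebyshev equation (1 - x^2) y'' - x y' + n^2 y = 0 (note the -x y' term, not -2x y') with n^2 = 25, so n = 5; the polynomial solution is T_5(x).
With y = sum_k a_k x^k, matching x^k gives (k+2)(k+1) a_{k+2} = (k^2 - n^2) a_k = (k - 5)(k + 5) a_k. The right side vanishes at k = 5, so the series with the parity of 5 terminates at degree 5.
Standard normalization: leading coefficient of T_n is 2^(n-1), so a_5 = 2^4 = 16. Work downward with a_k = (k+1)(k+2) a_{k+2} / ((k - 5)(k + 5)):
  a_3 = (4)(5)(16) / ((3 - 5)(3 + 5)) = 320/(-16) = -20
  a_1 = (2)(3)(-20) / ((1 - 5)(1 + 5)) = -120/(-24) = 5
Hence T_5(x) = 16 x^5 - 20 x^3 + 5 x.

T_5(x); series = 16 x^5 - 20 x^3 + 5 x


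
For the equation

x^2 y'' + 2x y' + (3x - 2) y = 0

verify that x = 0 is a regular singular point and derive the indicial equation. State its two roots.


Divide by x^2 to reach normal form y'' + P_1(x) y' + P_2(x) y = 0 with P_1(x) = 2/x and P_2(x) = 3/x - 2/x^2.
x = 0 is a singular point because the y'-coefficient 2/x has a pole at x = 0 and the y-coefficient 3/x - 2/x^2 has a pole at x = 0.
It is a regular singular point because x P_1(x) = p(x) = 2 and x^2 P_2(x) = q(x) = 3x - 2 are polynomials, hence analytic at x = 0.
p(0) = 2,  q(0) = -2.
Indicial equation: r(r-1) + p(0) r + q(0) = 0, i.e. r^2 + (p(0) - 1) r + q(0) = 0, i.e. r^2 + 1 r - 2 = 0.
Discriminant: (1)^2 - 4(-2) = 9, so r = (-1 ± 3)/2.
Solving: r_1 = 1, r_2 = -2.

indicial: r^2 + 1 r - 2 = 0; roots r_1 = 1, r_2 = -2


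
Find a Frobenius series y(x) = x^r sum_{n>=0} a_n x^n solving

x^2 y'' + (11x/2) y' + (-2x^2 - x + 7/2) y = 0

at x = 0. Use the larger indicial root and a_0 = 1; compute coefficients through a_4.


Write in Frobenius form y'' + (p(x)/x) y' + (q(x)/x^2) y = 0:
  p(x) = 11/2,  q(x) = -2x^2 - x + 7/2.
Indicial equation: r(r-1) + (11/2) r + (7/2) = 0 -> roots r_1 = -1, r_2 = -7/2.
Take r = r_1 = -1. Let y(x) = x^r sum_{n>=0} a_n x^n with a_0 = 1.
Substitute y = x^r sum a_n x^n and match x^{r+n}. The recurrence is
  D(n) a_n - 1 a_{n-1} - 2 a_{n-2} = 0,  where D(n) = (r+n)(r+n-1) + (11/2)(r+n) + (7/2).
  a_n = [1 a_{n-1} + 2 a_{n-2}] / D(n).
Since the indicial polynomial factors as (r - r_1)(r - r_2), D(n) = (r_1 + n - r_1)(r_1 + n - r_2) = n(n + 5/2).
Evaluating step by step (a_0 = 1):
  n = 1: D(1) = 1(1 + 5/2) = 7/2; numerator = 1(1) = 1; a_1 = (1)/(7/2) = 2/7
  n = 2: D(2) = 2(2 + 5/2) = 9; numerator = 1(2/7) + 2(1) = 16/7; a_2 = (16/7)/(9) = 16/63
  n = 3: D(3) = 3(3 + 5/2) = 33/2; numerator = 1(16/63) + 2(2/7) = 52/63; a_3 = (52/63)/(33/2) = 104/2079
  n = 4: D(4) = 4(4 + 5/2) = 26; numerator = 1(104/2079) + 2(16/63) = 1160/2079; a_4 = (1160/2079)/(26) = 580/27027

r = -1; a_0 = 1; a_1 = 2/7; a_2 = 16/63; a_3 = 104/2079; a_4 = 580/27027


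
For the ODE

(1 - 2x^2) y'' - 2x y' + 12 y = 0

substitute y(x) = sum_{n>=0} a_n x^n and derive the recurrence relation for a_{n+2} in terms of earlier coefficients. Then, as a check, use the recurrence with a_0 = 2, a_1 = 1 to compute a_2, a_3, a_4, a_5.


Substitute y = sum_n a_n x^n.
(1 - 2 x^2) y'' contributes (n+2)(n+1) a_{n+2} - 2 n(n-1) a_n at x^n.
-2 x y'(x) contributes -2 n a_n at x^n.
12 y(x) contributes 12 a_n at x^n.
Matching x^n: (n+2)(n+1) a_{n+2} + (-2 n(n-1) - 2 n + 12) a_n = 0.
Thus a_{n+2} = (2 n(n-1) + 2 n - 12) / ((n+1)(n+2)) * a_n.

Check with a_0 = 2, a_1 = 1 (apply the recurrence for n = 0, 1, 2, 3): a_0 = 2, a_1 = 1, a_2 = -12, a_3 = -5/3, a_4 = 4, a_5 = -1/2.

a_(n+2) = (2 n(n-1) + 2 n - 12) / ((n+1)(n+2)) * a_n; check: a_0 = 2, a_1 = 1, a_2 = -12, a_3 = -5/3, a_4 = 4, a_5 = -1/2


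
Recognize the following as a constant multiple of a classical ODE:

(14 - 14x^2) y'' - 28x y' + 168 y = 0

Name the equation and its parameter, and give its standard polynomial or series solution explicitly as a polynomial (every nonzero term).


All three coefficients share the factor 14; dividing through by 14 gives  (1 - x^2) y'' - 2x y' + 12 y = 0.
This matches the Legendre equation (1 - x^2) y'' - 2x y' + n(n+1) y = 0 (note the -2x y' term) with n(n+1) = 12, so n = 3; the polynomial solution is P_3(x).
With y = sum_k a_k x^k, matching x^k gives (k+2)(k+1) a_{k+2} = [k(k+1) - n(n+1)] a_k = (k - 3)(k + 4) a_k. The right side vanishes at k = 3, so the series with the parity of 3 terminates at degree 3.
Standard normalization (P_n(1) = 1): leading coefficient (2n)!/(2^n (n!)^2) = 720/(8*36) = 5/2, so a_3 = 5/2. Work downward with a_k = (k+1)(k+2) a_{k+2} / ((k - 3)(k + 4)):
  a_1 = (2)(3)(5/2) / ((1 - 3)(1 + 4)) = 15/(-10) = -3/2
Hence P_3(x) = 5 x^3/2 - 3 x/2.

P_3(x); series = 5 x^3/2 - 3 x/2


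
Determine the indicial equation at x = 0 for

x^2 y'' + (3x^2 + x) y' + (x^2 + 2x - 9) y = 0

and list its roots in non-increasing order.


Divide by x^2 to reach normal form y'' + P_1(x) y' + P_2(x) y = 0 with P_1(x) = 3 + 1/x and P_2(x) = 1 + 2/x - 9/x^2.
x = 0 is a singular point because the y'-coefficient 3 + 1/x has a pole at x = 0 and the y-coefficient 1 + 2/x - 9/x^2 has a pole at x = 0.
It is a regular singular point because x P_1(x) = p(x) = 3x + 1 and x^2 P_2(x) = q(x) = x^2 + 2x - 9 are polynomials, hence analytic at x = 0.
p(0) = 1,  q(0) = -9.
Indicial equation: r(r-1) + p(0) r + q(0) = 0, i.e. r^2 + (p(0) - 1) r + q(0) = 0, i.e. r^2 - 9 = 0.
Discriminant: (0)^2 - 4(-9) = 36, so r = (0 ± 6)/2.
Solving: r_1 = 3, r_2 = -3.

indicial: r^2 - 9 = 0; roots r_1 = 3, r_2 = -3


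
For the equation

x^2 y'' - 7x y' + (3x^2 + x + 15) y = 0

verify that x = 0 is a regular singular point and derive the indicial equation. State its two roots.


Divide by x^2 to reach normal form y'' + P_1(x) y' + P_2(x) y = 0 with P_1(x) = -7/x and P_2(x) = 3 + 1/x + 15/x^2.
x = 0 is a singular point because the y'-coefficient -7/x has a pole at x = 0 and the y-coefficient 3 + 1/x + 15/x^2 has a pole at x = 0.
It is a regular singular point because x P_1(x) = p(x) = -7 and x^2 P_2(x) = q(x) = 3x^2 + x + 15 are polynomials, hence analytic at x = 0.
p(0) = -7,  q(0) = 15.
Indicial equation: r(r-1) + p(0) r + q(0) = 0, i.e. r^2 + (p(0) - 1) r + q(0) = 0, i.e. r^2 - 8 r + 15 = 0.
Discriminant: (-8)^2 - 4(15) = 4, so r = (8 ± 2)/2.
Solving: r_1 = 5, r_2 = 3.

indicial: r^2 - 8 r + 15 = 0; roots r_1 = 5, r_2 = 3


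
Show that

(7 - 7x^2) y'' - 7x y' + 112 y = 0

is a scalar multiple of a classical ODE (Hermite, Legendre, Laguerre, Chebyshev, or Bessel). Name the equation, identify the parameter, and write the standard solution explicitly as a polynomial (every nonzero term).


All three coefficients share the factor 7; dividing through by 7 gives  (1 - x^2) y'' - x y' + 16 y = 0.
This matches the Chebyshev equation (1 - x^2) y'' - x y' + n^2 y = 0 (note the -x y' term, not -2x y') with n^2 = 16, so n = 4; the polynomial solution is T_4(x).
With y = sum_k a_k x^k, matching x^k gives (k+2)(k+1) a_{k+2} = (k^2 - n^2) a_k = (k - 4)(k + 4) a_k. The right side vanishes at k = 4, so the series with the parity of 4 terminates at degree 4.
Standard normalization: leading coefficient of T_n is 2^(n-1), so a_4 = 2^3 = 8. Work downward with a_k = (k+1)(k+2) a_{k+2} / ((k - 4)(k + 4)):
  a_2 = (3)(4)(8) / ((2 - 4)(2 + 4)) = 96/(-12) = -8
  a_0 = (1)(2)(-8) / ((0 - 4)(0 + 4)) = -16/(-16) = 1
Hence T_4(x) = 8 x^4 - 8 x^2 + 1.

T_4(x); series = 8 x^4 - 8 x^2 + 1


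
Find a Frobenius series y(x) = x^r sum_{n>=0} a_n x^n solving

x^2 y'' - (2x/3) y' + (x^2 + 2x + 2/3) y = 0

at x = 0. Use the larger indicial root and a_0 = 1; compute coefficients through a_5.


Write in Frobenius form y'' + (p(x)/x) y' + (q(x)/x^2) y = 0:
  p(x) = -2/3,  q(x) = x^2 + 2x + 2/3.
Indicial equation: r(r-1) + (-2/3) r + (2/3) = 0 -> roots r_1 = 1, r_2 = 2/3.
Take r = r_1 = 1. Let y(x) = x^r sum_{n>=0} a_n x^n with a_0 = 1.
Substitute y = x^r sum a_n x^n and match x^{r+n}. The recurrence is
  D(n) a_n + 2 a_{n-1} + 1 a_{n-2} = 0,  where D(n) = (r+n)(r+n-1) + (-2/3)(r+n) + (2/3).
  a_n = [-2 a_{n-1} - 1 a_{n-2}] / D(n).
Since the indicial polynomial factors as (r - r_1)(r - r_2), D(n) = (r_1 + n - r_1)(r_1 + n - r_2) = n(n + 1/3).
Evaluating step by step (a_0 = 1):
  n = 1: D(1) = 1(1 + 1/3) = 4/3; numerator = -2(1) = -2; a_1 = (-2)/(4/3) = -3/2
  n = 2: D(2) = 2(2 + 1/3) = 14/3; numerator = -2(-3/2) - 1(1) = 2; a_2 = (2)/(14/3) = 3/7
  n = 3: D(3) = 3(3 + 1/3) = 10; numerator = -2(3/7) - 1(-3/2) = 9/14; a_3 = (9/14)/(10) = 9/140
  n = 4: D(4) = 4(4 + 1/3) = 52/3; numerator = -2(9/140) - 1(3/7) = -39/70; a_4 = (-39/70)/(52/3) = -9/280
  n = 5: D(5) = 5(5 + 1/3) = 80/3; numerator = -2(-9/280) - 1(9/140) = 0; a_5 = (0)/(80/3) = 0

r = 1; a_0 = 1; a_1 = -3/2; a_2 = 3/7; a_3 = 9/140; a_4 = -9/280; a_5 = 0


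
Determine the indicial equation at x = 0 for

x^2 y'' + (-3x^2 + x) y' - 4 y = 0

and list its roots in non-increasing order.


Divide by x^2 to reach normal form y'' + P_1(x) y' + P_2(x) y = 0 with P_1(x) = -3 + 1/x and P_2(x) = -4/x^2.
x = 0 is a singular point because the y'-coefficient -3 + 1/x has a pole at x = 0 and the y-coefficient -4/x^2 has a pole at x = 0.
It is a regular singular point because x P_1(x) = p(x) = 1 - 3x and x^2 P_2(x) = q(x) = -4 are polynomials, hence analytic at x = 0.
p(0) = 1,  q(0) = -4.
Indicial equation: r(r-1) + p(0) r + q(0) = 0, i.e. r^2 + (p(0) - 1) r + q(0) = 0, i.e. r^2 - 4 = 0.
Discriminant: (0)^2 - 4(-4) = 16, so r = (0 ± 4)/2.
Solving: r_1 = 2, r_2 = -2.

indicial: r^2 - 4 = 0; roots r_1 = 2, r_2 = -2


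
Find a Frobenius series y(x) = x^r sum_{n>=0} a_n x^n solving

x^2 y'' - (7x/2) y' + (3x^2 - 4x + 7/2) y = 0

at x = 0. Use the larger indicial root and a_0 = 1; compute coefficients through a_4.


Write in Frobenius form y'' + (p(x)/x) y' + (q(x)/x^2) y = 0:
  p(x) = -7/2,  q(x) = 3x^2 - 4x + 7/2.
Indicial equation: r(r-1) + (-7/2) r + (7/2) = 0 -> roots r_1 = 7/2, r_2 = 1.
Take r = r_1 = 7/2. Let y(x) = x^r sum_{n>=0} a_n x^n with a_0 = 1.
Substitute y = x^r sum a_n x^n and match x^{r+n}. The recurrence is
  D(n) a_n - 4 a_{n-1} + 3 a_{n-2} = 0,  where D(n) = (r+n)(r+n-1) + (-7/2)(r+n) + (7/2).
  a_n = [4 a_{n-1} - 3 a_{n-2}] / D(n).
Since the indicial polynomial factors as (r - r_1)(r - r_2), D(n) = (r_1 + n - r_1)(r_1 + n - r_2) = n(n + 5/2).
Evaluating step by step (a_0 = 1):
  n = 1: D(1) = 1(1 + 5/2) = 7/2; numerator = 4(1) = 4; a_1 = (4)/(7/2) = 8/7
  n = 2: D(2) = 2(2 + 5/2) = 9; numerator = 4(8/7) - 3(1) = 11/7; a_2 = (11/7)/(9) = 11/63
  n = 3: D(3) = 3(3 + 5/2) = 33/2; numerator = 4(11/63) - 3(8/7) = -172/63; a_3 = (-172/63)/(33/2) = -344/2079
  n = 4: D(4) = 4(4 + 5/2) = 26; numerator = 4(-344/2079) - 3(11/63) = -2465/2079; a_4 = (-2465/2079)/(26) = -2465/54054

r = 7/2; a_0 = 1; a_1 = 8/7; a_2 = 11/63; a_3 = -344/2079; a_4 = -2465/54054


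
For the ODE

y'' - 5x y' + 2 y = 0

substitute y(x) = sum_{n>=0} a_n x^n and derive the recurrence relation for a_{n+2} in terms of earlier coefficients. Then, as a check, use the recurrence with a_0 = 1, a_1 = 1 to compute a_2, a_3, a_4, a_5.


Substitute y = sum_n a_n x^n.
y''(x) has coefficient (n+2)(n+1) a_{n+2} at x^n;
-5 x y'(x) has coefficient -5 n a_n at x^n (shift);
2 y(x) has coefficient 2 a_n at x^n.
Matching x^n: (n+2)(n+1) a_{n+2} + (-5n + 2) a_n = 0.
Thus a_{n+2} = (5n - 2) / ((n+1)(n+2)) * a_n.

Check with a_0 = 1, a_1 = 1 (apply the recurrence for n = 0, 1, 2, 3): a_0 = 1, a_1 = 1, a_2 = -1, a_3 = 1/2, a_4 = -2/3, a_5 = 13/40.

a_(n+2) = (5n - 2) / ((n+1)(n+2)) * a_n; check: a_0 = 1, a_1 = 1, a_2 = -1, a_3 = 1/2, a_4 = -2/3, a_5 = 13/40


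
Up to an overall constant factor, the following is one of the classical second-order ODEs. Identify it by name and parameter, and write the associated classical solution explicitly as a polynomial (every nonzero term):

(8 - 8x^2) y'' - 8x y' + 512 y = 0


All three coefficients share the factor 8; dividing through by 8 gives  (1 - x^2) y'' - x y' + 64 y = 0.
This matches the Chebyshev equation (1 - x^2) y'' - x y' + n^2 y = 0 (note the -x y' term, not -2x y') with n^2 = 64, so n = 8; the polynomial solution is T_8(x).
With y = sum_k a_k x^k, matching x^k gives (k+2)(k+1) a_{k+2} = (k^2 - n^2) a_k = (k - 8)(k + 8) a_k. The right side vanishes at k = 8, so the series with the parity of 8 terminates at degree 8.
Standard normalization: leading coefficient of T_n is 2^(n-1), so a_8 = 2^7 = 128. Work downward with a_k = (k+1)(k+2) a_{k+2} / ((k - 8)(k + 8)):
  a_6 = (7)(8)(128) / ((6 - 8)(6 + 8)) = 7168/(-28) = -256
  a_4 = (5)(6)(-256) / ((4 - 8)(4 + 8)) = -7680/(-48) = 160
  a_2 = (3)(4)(160) / ((2 - 8)(2 + 8)) = 1920/(-60) = -32
  a_0 = (1)(2)(-32) / ((0 - 8)(0 + 8)) = -64/(-64) = 1
Hence T_8(x) = 128 x^8 - 256 x^6 + 160 x^4 - 32 x^2 + 1.

T_8(x); series = 128 x^8 - 256 x^6 + 160 x^4 - 32 x^2 + 1


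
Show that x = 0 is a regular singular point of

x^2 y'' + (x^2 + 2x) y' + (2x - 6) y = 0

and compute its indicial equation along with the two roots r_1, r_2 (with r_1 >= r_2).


Divide by x^2 to reach normal form y'' + P_1(x) y' + P_2(x) y = 0 with P_1(x) = 1 + 2/x and P_2(x) = 2/x - 6/x^2.
x = 0 is a singular point because the y'-coefficient 1 + 2/x has a pole at x = 0 and the y-coefficient 2/x - 6/x^2 has a pole at x = 0.
It is a regular singular point because x P_1(x) = p(x) = x + 2 and x^2 P_2(x) = q(x) = 2x - 6 are polynomials, hence analytic at x = 0.
p(0) = 2,  q(0) = -6.
Indicial equation: r(r-1) + p(0) r + q(0) = 0, i.e. r^2 + (p(0) - 1) r + q(0) = 0, i.e. r^2 + 1 r - 6 = 0.
Discriminant: (1)^2 - 4(-6) = 25, so r = (-1 ± 5)/2.
Solving: r_1 = 2, r_2 = -3.

indicial: r^2 + 1 r - 6 = 0; roots r_1 = 2, r_2 = -3


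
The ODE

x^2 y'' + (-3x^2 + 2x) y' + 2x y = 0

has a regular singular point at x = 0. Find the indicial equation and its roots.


Divide by x^2 to reach normal form y'' + P_1(x) y' + P_2(x) y = 0 with P_1(x) = -3 + 2/x and P_2(x) = 2/x.
x = 0 is a singular point because the y'-coefficient -3 + 2/x has a pole at x = 0 and the y-coefficient 2/x has a pole at x = 0.
It is a regular singular point because x P_1(x) = p(x) = 2 - 3x and x^2 P_2(x) = q(x) = 2x are polynomials, hence analytic at x = 0.
p(0) = 2,  q(0) = 0.
Indicial equation: r(r-1) + p(0) r + q(0) = 0, i.e. r^2 + (p(0) - 1) r + q(0) = 0, i.e. r^2 + 1 r = 0.
Discriminant: (1)^2 - 4(0) = 1, so r = (-1 ± 1)/2.
Solving: r_1 = 0, r_2 = -1.

indicial: r^2 + 1 r = 0; roots r_1 = 0, r_2 = -1


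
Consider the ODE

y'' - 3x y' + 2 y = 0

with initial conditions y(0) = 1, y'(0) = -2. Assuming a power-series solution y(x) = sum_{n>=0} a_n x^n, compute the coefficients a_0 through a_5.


Ansatz: y(x) = sum_{n>=0} a_n x^n, so y'(x) = sum_{n>=1} n a_n x^(n-1) and y''(x) = sum_{n>=2} n(n-1) a_n x^(n-2).
Substitute into P(x) y'' + Q(x) y' + R(x) y = 0 with P(x) = 1, Q(x) = -3x, R(x) = 2, and match powers of x.
Initial conditions: a_0 = 1, a_1 = -2.
Setting the coefficient of each power of x to zero and solving order by order (substituting the coefficients already found):
  x^0: 2 a_2 + 2 a_0 = 0  ->  2 a_2 = -2 a_0 = -2  ->  a_2 = -1
  x^1: 6 a_3 - a_1 = 0  ->  6 a_3 = a_1 = -2  ->  a_3 = -1/3
  x^2: 12 a_4 - 4 a_2 = 0  ->  12 a_4 = 4 a_2 = -4  ->  a_4 = -1/3
  x^3: 20 a_5 - 7 a_3 = 0  ->  20 a_5 = 7 a_3 = -7/3  ->  a_5 = -7/60
Truncated series: y(x) = 1 - 2 x - x^2 - (1/3) x^3 - (1/3) x^4 - (7/60) x^5 + O(x^6).

a_0 = 1; a_1 = -2; a_2 = -1; a_3 = -1/3; a_4 = -1/3; a_5 = -7/60


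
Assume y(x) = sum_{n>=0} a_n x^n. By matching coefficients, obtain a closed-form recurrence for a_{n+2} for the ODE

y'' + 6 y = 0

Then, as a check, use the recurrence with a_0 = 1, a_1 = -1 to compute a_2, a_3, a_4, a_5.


Substitute y = sum_n a_n x^n into y'' + (const) y = 0.
y''(x) = sum_{n>=0} (n+2)(n+1) a_{n+2} x^n.
The ODE becomes sum_n [(n+2)(n+1) a_{n+2} + 6 a_n] x^n = 0.
Setting each coefficient to zero gives the recurrence:
  (n+2)(n+1) a_{n+2} + 6 a_n = 0,
  a_{n+2} = -6 / ((n+1)(n+2)) a_n.

Check with a_0 = 1, a_1 = -1 (apply the recurrence for n = 0, 1, 2, 3): a_0 = 1, a_1 = -1, a_2 = -3, a_3 = 1, a_4 = 3/2, a_5 = -3/10.

a_{n+2} = -6/((n+1)(n+2)) * a_n; check: a_0 = 1, a_1 = -1, a_2 = -3, a_3 = 1, a_4 = 3/2, a_5 = -3/10


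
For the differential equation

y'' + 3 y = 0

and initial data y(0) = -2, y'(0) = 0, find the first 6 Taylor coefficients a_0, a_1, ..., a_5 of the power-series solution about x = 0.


Ansatz: y(x) = sum_{n>=0} a_n x^n, so y'(x) = sum_{n>=1} n a_n x^(n-1) and y''(x) = sum_{n>=2} n(n-1) a_n x^(n-2).
Substitute into P(x) y'' + Q(x) y' + R(x) y = 0 with P(x) = 1, Q(x) = 0, R(x) = 3, and match powers of x.
Initial conditions: a_0 = -2, a_1 = 0.
Setting the coefficient of each power of x to zero and solving order by order (substituting the coefficients already found):
  x^0: 2 a_2 + 3 a_0 = 0  ->  2 a_2 = -3 a_0 = 6  ->  a_2 = 3
  x^1: 6 a_3 + 3 a_1 = 0  ->  6 a_3 = -3 a_1 = 0  ->  a_3 = 0
  x^2: 12 a_4 + 3 a_2 = 0  ->  12 a_4 = -3 a_2 = -9  ->  a_4 = -3/4
  x^3: 20 a_5 + 3 a_3 = 0  ->  20 a_5 = -3 a_3 = 0  ->  a_5 = 0
Truncated series: y(x) = -2 + 3 x^2 - (3/4) x^4 + O(x^6).

a_0 = -2; a_1 = 0; a_2 = 3; a_3 = 0; a_4 = -3/4; a_5 = 0


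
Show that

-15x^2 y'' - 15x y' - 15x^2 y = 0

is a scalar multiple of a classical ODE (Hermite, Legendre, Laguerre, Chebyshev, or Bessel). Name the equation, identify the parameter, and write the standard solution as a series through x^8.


All three coefficients share the factor -15; dividing through by -15 gives  x^2 y'' + x y' + x^2 y = 0.
This matches the Bessel equation x^2 y'' + x y' + (x^2 - nu^2) y = 0 with nu^2 = 0, so nu = 0; the solution bounded at x = 0 is J_0(x).
Frobenius at x = 0: indicial roots ±nu; for r = nu the recurrence k(k + 2nu) c_k = -c_{k-2} gives the standard series J_nu(x) = sum_{k>=0} (-1)^k / (k! (k+nu)!) (x/2)^(2k+nu). Evaluate the first 5 terms:
  k = 0: (-1)^0 / (0! * 0! * 2^0) x^0 = 1/(1*1*1) x^0 = (1) x^0
  k = 1: (-1)^1 / (1! * 1! * 2^2) x^2 = -1/(1*1*4) x^2 = (-1/4) x^2
  k = 2: (-1)^2 / (2! * 2! * 2^4) x^4 = 1/(2*2*16) x^4 = (1/64) x^4
  k = 3: (-1)^3 / (3! * 3! * 2^6) x^6 = -1/(6*6*64) x^6 = (-1/2304) x^6
  k = 4: (-1)^4 / (4! * 4! * 2^8) x^8 = 1/(24*24*256) x^8 = (1/147456) x^8
Hence J_0(x) = x^8/147456 - x^6/2304 + x^4/64 - x^2/4 + 1 + ....

J_0(x); series = x^8/147456 - x^6/2304 + x^4/64 - x^2/4 + 1


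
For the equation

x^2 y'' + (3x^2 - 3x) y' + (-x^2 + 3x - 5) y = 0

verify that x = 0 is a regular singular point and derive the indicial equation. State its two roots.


Divide by x^2 to reach normal form y'' + P_1(x) y' + P_2(x) y = 0 with P_1(x) = 3 - 3/x and P_2(x) = -1 + 3/x - 5/x^2.
x = 0 is a singular point because the y'-coefficient 3 - 3/x has a pole at x = 0 and the y-coefficient -1 + 3/x - 5/x^2 has a pole at x = 0.
It is a regular singular point because x P_1(x) = p(x) = 3x - 3 and x^2 P_2(x) = q(x) = -x^2 + 3x - 5 are polynomials, hence analytic at x = 0.
p(0) = -3,  q(0) = -5.
Indicial equation: r(r-1) + p(0) r + q(0) = 0, i.e. r^2 + (p(0) - 1) r + q(0) = 0, i.e. r^2 - 4 r - 5 = 0.
Discriminant: (-4)^2 - 4(-5) = 36, so r = (4 ± 6)/2.
Solving: r_1 = 5, r_2 = -1.

indicial: r^2 - 4 r - 5 = 0; roots r_1 = 5, r_2 = -1


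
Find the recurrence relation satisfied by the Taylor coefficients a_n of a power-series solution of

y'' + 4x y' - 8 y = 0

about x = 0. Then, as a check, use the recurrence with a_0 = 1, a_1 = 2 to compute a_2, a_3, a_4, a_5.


Substitute y = sum_n a_n x^n.
y''(x) has coefficient (n+2)(n+1) a_{n+2} at x^n;
4 x y'(x) has coefficient 4 n a_n at x^n (shift);
-8 y(x) has coefficient -8 a_n at x^n.
Matching x^n: (n+2)(n+1) a_{n+2} + (4n - 8) a_n = 0.
Thus a_{n+2} = (-4n + 8) / ((n+1)(n+2)) * a_n.

Check with a_0 = 1, a_1 = 2 (apply the recurrence for n = 0, 1, 2, 3): a_0 = 1, a_1 = 2, a_2 = 4, a_3 = 4/3, a_4 = 0, a_5 = -4/15.

a_(n+2) = (-4n + 8) / ((n+1)(n+2)) * a_n; check: a_0 = 1, a_1 = 2, a_2 = 4, a_3 = 4/3, a_4 = 0, a_5 = -4/15


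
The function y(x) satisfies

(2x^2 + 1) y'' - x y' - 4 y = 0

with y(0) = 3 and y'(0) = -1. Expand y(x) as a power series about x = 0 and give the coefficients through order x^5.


Ansatz: y(x) = sum_{n>=0} a_n x^n, so y'(x) = sum_{n>=1} n a_n x^(n-1) and y''(x) = sum_{n>=2} n(n-1) a_n x^(n-2).
Substitute into P(x) y'' + Q(x) y' + R(x) y = 0 with P(x) = 2x^2 + 1, Q(x) = -x, R(x) = -4, and match powers of x.
Initial conditions: a_0 = 3, a_1 = -1.
Setting the coefficient of each power of x to zero and solving order by order (substituting the coefficients already found):
  x^0: 2 a_2 - 4 a_0 = 0  ->  2 a_2 = 4 a_0 = 12  ->  a_2 = 6
  x^1: 6 a_3 - 5 a_1 = 0  ->  6 a_3 = 5 a_1 = -5  ->  a_3 = -5/6
  x^2: 12 a_4 - 2 a_2 = 0  ->  12 a_4 = 2 a_2 = 12  ->  a_4 = 1
  x^3: 20 a_5 + 5 a_3 = 0  ->  20 a_5 = -5 a_3 = 25/6  ->  a_5 = 5/24
Truncated series: y(x) = 3 - x + 6 x^2 - (5/6) x^3 + x^4 + (5/24) x^5 + O(x^6).

a_0 = 3; a_1 = -1; a_2 = 6; a_3 = -5/6; a_4 = 1; a_5 = 5/24


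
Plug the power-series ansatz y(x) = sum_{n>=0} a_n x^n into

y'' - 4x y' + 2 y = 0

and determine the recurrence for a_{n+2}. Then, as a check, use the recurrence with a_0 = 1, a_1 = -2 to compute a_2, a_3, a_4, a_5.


Substitute y = sum_n a_n x^n.
y''(x) has coefficient (n+2)(n+1) a_{n+2} at x^n;
-4 x y'(x) has coefficient -4 n a_n at x^n (shift);
2 y(x) has coefficient 2 a_n at x^n.
Matching x^n: (n+2)(n+1) a_{n+2} + (-4n + 2) a_n = 0.
Thus a_{n+2} = (4n - 2) / ((n+1)(n+2)) * a_n.

Check with a_0 = 1, a_1 = -2 (apply the recurrence for n = 0, 1, 2, 3): a_0 = 1, a_1 = -2, a_2 = -1, a_3 = -2/3, a_4 = -1/2, a_5 = -1/3.

a_(n+2) = (4n - 2) / ((n+1)(n+2)) * a_n; check: a_0 = 1, a_1 = -2, a_2 = -1, a_3 = -2/3, a_4 = -1/2, a_5 = -1/3
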